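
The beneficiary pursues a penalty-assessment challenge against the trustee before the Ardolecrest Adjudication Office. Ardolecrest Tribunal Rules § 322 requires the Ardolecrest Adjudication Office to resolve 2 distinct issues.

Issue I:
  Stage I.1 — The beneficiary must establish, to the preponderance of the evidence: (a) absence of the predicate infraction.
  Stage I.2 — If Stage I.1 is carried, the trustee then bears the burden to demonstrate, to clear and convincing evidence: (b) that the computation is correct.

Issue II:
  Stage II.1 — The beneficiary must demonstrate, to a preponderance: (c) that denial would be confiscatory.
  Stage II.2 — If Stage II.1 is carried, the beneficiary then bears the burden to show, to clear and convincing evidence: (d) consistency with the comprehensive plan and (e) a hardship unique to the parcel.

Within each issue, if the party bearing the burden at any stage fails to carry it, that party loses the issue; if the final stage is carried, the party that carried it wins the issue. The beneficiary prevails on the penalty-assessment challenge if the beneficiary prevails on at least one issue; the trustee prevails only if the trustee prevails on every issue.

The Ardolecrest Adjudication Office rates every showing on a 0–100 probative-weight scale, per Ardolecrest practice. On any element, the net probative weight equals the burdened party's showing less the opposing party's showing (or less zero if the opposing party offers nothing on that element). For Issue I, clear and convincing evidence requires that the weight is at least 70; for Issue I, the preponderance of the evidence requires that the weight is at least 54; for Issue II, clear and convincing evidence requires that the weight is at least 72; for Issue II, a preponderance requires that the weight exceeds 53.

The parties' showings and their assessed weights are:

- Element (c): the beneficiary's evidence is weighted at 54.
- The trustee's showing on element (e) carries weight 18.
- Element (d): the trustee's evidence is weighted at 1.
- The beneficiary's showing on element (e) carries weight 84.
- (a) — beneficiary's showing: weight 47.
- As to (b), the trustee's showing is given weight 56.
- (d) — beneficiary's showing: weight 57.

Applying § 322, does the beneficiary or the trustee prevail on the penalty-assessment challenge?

— Issue I —
Stage I.1 — burden on beneficiary; standard: the preponderance of the evidence (weight is at least 54).
    (a): 47 < 54 [not met]
  Not every element is met, so the beneficiary fails to carry Stage I.1.
So the trustee prevails on this issue.
— Issue II —
Stage II.1 (beneficiary, a preponderance, weight exceeds 53): (c) 54 > 53 — meets.
  Stage II.1 is satisfied; the beneficiary continues to bear the burden.
Stage II.2 (beneficiary, clear and convincing evidence, weight is at least 72): (d) net 57−1=56 < 72 — fails; (e) net 84−18=66 < 72 — fails.
  Not every element is met, so the beneficiary fails to carry Stage II.2.
The analysis ends at Stage II.2; the trustee prevails on this issue.
Per-issue: Issue I → trustee; Issue II → trustee. The beneficiary must prevail on at least one issue; overall, the trustee prevails.

trustee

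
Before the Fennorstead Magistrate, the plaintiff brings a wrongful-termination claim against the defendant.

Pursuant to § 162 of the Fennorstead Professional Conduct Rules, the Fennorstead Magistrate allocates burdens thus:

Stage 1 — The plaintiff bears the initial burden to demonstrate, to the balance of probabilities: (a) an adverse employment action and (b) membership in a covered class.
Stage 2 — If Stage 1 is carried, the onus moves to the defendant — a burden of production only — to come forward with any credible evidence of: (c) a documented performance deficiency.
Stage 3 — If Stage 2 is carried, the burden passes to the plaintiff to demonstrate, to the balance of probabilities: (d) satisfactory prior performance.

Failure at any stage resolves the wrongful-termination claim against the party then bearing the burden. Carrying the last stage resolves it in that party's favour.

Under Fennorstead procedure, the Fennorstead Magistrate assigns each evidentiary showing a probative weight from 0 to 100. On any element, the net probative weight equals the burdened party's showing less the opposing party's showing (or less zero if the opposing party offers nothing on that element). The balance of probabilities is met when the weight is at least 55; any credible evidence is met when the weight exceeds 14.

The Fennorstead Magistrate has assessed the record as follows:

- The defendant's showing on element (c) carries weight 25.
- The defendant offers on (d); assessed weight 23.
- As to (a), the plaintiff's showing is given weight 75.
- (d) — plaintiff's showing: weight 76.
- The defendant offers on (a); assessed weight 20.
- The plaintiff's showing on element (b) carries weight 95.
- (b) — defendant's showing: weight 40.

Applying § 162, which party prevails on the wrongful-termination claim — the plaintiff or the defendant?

defendant

Stage 1 (plaintiff, the balance of probabilities, weight is at least 55): (a) net 75−20=55 ≥ 55 — meets; (b) net 95−40=55 ≥ 55 — meets.
  Stage 1 is satisfied; the onus moves to the defendant.
Stage 2 (defendant, any credible evidence, weight exceeds 14): (c) 25 > 14 — meets.
  All elements met. The burden passes to the plaintiff.
Stage 3 (plaintiff, the balance of probabilities, weight is at least 55): (d) net 76−23=53 < 55 — fails.
  Stage 3 not carried; the plaintiff fails its burden.
The defendant prevails.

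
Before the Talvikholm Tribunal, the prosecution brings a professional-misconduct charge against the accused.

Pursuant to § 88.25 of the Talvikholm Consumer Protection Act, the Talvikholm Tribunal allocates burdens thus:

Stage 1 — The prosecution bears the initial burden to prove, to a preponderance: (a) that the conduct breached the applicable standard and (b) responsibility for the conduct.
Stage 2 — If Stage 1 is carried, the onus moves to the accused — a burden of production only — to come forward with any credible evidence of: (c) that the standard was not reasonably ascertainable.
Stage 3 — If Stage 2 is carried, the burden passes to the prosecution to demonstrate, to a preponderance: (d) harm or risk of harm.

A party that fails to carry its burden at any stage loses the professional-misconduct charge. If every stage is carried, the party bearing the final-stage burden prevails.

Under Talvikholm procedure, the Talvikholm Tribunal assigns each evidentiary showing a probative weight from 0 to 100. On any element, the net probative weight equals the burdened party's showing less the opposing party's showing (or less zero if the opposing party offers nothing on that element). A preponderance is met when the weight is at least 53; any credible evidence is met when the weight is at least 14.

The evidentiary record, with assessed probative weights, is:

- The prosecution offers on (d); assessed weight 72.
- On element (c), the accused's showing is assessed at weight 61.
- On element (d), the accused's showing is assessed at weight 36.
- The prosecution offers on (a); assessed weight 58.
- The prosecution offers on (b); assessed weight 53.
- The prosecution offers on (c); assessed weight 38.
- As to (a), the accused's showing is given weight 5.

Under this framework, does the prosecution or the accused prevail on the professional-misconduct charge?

accused

Stage 1 — burden on prosecution; standard: a preponderance (weight is at least 53).
    (a): 58 − 5 = 53 ≥ 53 [met]
    (b): 53 ≥ 53 [met]
  Stage 1 is satisfied; the onus moves to the accused.
Stage 2 — burden on accused; standard: any credible evidence (weight is at least 14).
    (c): 61 − 38 = 23 ≥ 14 [met]
  Stage 2 carried; the burden shifts to the prosecution.
Stage 3 — burden on prosecution; standard: a preponderance (weight is at least 53).
    (d): 72 − 36 = 36 < 53 [not met]
  Not every element is met, so the prosecution fails to carry Stage 3.
So the accused prevails.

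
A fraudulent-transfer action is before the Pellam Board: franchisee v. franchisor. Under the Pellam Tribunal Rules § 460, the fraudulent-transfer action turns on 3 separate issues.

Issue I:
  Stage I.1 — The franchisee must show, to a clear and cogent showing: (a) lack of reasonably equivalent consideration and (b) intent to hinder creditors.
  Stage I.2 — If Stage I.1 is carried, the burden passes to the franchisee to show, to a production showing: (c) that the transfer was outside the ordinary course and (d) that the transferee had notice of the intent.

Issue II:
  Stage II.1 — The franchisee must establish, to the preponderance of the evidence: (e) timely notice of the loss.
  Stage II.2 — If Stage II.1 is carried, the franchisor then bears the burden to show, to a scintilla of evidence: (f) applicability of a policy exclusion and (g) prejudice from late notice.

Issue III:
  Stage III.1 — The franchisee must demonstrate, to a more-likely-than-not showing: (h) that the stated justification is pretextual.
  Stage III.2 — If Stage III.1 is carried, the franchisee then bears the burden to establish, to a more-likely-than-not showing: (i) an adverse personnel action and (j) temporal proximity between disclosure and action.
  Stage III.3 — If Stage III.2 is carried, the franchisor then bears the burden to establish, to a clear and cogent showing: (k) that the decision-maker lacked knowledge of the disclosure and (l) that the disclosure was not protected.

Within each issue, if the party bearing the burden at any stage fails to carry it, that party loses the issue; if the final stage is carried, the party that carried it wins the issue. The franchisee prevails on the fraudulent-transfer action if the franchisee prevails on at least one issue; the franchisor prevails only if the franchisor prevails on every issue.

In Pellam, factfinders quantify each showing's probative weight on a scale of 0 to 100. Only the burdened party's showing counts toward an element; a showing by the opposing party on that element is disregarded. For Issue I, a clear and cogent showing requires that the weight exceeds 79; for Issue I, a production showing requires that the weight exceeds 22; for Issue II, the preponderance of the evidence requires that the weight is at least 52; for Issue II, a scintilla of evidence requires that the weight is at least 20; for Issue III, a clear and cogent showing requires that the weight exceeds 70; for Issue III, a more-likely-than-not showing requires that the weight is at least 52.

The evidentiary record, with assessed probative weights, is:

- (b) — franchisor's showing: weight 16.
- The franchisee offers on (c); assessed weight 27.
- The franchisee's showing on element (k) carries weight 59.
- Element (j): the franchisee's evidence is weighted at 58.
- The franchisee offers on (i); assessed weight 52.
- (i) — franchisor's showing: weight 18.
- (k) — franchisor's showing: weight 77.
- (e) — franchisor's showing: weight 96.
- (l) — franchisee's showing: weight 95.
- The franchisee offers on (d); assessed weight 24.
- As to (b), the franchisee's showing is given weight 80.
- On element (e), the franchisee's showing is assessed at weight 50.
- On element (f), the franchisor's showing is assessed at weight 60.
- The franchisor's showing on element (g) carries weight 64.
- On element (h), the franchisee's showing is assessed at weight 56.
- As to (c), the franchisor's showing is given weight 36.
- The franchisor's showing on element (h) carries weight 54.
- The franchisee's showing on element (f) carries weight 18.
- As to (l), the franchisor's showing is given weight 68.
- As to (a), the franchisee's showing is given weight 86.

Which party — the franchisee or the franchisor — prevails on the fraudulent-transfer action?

— Issue I —
Stage I.1 — burden on franchisee; standard: a clear and cogent showing (weight exceeds 79).
    (a): 86 > 79 [met]
    (b): 80 (franchisor's 16 disregarded) > 79 [met]
  Stage I.1 is satisfied; the franchisee continues to bear the burden.
Stage I.2 — burden on franchisee; standard: a production showing (weight exceeds 22).
    (c): 27 (franchisor's 36 disregarded) > 22 [met]
    (d): 24 > 22 [met]
  Stage I.2 carried; the final stage is satisfied.
Every stage carried; the franchisee prevails on this issue.
— Issue II —
Stage II.1 (franchisee, the preponderance of the evidence, weight is at least 52): (e) 50 (franchisor's 96 disregarded) < 52 — fails.
  Stage II.1 not carried; the franchisee fails its burden.
The analysis ends at Stage II.1; the franchisor prevails on this issue.
— Issue III —
Stage III.1 (franchisee, a more-likely-than-not showing, weight is at least 52): (h) 56 (franchisor's 54 disregarded) ≥ 52 — meets.
  All elements met. The franchisee retains the burden for Stage III.2.
Stage III.2 (franchisee, a more-likely-than-not showing, weight is at least 52): (i) 52 (franchisor's 18 disregarded) ≥ 52 — meets; (j) 58 ≥ 52 — meets.
  All elements met. The burden passes to the franchisor.
Stage III.3 (franchisor, a clear and cogent showing, weight exceeds 70): (k) 77 (franchisee's 59 disregarded) > 70 — meets; (l) 68 (franchisee's 95 disregarded) ≤ 70 — fails.
  Not every element is met, so the franchisor fails to carry Stage III.3.
The franchisee prevails on this issue.
Per-issue: Issue I → franchisee; Issue II → franchisor; Issue III → franchisee. The franchisee must prevail on at least one issue; overall, the franchisee prevails.

franchisee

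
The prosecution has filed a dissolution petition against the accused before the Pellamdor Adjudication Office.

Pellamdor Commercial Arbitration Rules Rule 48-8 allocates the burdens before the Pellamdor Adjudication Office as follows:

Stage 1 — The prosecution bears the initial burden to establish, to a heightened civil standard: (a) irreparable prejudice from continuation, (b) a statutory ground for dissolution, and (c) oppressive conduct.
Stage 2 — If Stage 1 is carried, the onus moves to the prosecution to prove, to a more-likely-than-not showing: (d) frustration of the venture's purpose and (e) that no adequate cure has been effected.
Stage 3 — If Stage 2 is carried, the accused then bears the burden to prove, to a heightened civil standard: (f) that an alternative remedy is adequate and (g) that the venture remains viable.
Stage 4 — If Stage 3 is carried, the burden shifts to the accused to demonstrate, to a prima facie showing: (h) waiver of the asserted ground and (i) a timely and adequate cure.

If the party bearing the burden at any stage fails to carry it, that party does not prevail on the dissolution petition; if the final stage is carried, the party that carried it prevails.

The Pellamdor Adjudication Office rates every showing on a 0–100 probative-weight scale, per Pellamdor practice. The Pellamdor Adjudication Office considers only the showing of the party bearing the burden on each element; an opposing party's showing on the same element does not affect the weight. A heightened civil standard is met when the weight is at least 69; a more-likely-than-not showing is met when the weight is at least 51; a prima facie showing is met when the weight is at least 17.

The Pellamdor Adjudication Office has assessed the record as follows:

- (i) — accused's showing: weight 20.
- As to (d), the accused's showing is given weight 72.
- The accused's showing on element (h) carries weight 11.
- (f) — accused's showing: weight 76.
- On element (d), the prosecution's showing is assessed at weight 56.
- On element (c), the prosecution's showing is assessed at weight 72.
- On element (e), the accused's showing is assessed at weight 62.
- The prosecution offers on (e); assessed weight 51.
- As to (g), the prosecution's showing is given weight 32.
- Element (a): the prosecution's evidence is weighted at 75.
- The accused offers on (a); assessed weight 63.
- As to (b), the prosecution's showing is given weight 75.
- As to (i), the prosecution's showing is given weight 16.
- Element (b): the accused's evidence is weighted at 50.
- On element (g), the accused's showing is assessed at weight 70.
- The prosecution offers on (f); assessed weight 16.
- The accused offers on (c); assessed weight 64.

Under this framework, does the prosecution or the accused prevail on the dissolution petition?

Stage 1 (prosecution, a heightened civil standard, weight is at least 69): (a) 75 (accused's 63 disregarded) ≥ 69 — meets; (b) 75 (accused's 50 disregarded) ≥ 69 — meets; (c) 72 (accused's 64 disregarded) ≥ 69 — meets.
  All elements met. The prosecution retains the burden for Stage 2.
Stage 2 (prosecution, a more-likely-than-not showing, weight is at least 51): (d) 56 (accused's 72 disregarded) ≥ 51 — meets; (e) 51 (accused's 62 disregarded) ≥ 51 — meets.
  All elements met. The burden passes to the accused.
Stage 3 (accused, a heightened civil standard, weight is at least 69): (f) 76 (prosecution's 16 disregarded) ≥ 69 — meets; (g) 70 (prosecution's 32 disregarded) ≥ 69 — meets.
  Stage 3 carried; the burden remains with the accused.
Stage 4 (accused, a prima facie showing, weight is at least 17): (h) 11 < 17 — fails; (i) 20 (prosecution's 16 disregarded) ≥ 17 — meets.
  Not every element is met, so the accused fails to carry Stage 4.
The prosecution prevails.

prosecution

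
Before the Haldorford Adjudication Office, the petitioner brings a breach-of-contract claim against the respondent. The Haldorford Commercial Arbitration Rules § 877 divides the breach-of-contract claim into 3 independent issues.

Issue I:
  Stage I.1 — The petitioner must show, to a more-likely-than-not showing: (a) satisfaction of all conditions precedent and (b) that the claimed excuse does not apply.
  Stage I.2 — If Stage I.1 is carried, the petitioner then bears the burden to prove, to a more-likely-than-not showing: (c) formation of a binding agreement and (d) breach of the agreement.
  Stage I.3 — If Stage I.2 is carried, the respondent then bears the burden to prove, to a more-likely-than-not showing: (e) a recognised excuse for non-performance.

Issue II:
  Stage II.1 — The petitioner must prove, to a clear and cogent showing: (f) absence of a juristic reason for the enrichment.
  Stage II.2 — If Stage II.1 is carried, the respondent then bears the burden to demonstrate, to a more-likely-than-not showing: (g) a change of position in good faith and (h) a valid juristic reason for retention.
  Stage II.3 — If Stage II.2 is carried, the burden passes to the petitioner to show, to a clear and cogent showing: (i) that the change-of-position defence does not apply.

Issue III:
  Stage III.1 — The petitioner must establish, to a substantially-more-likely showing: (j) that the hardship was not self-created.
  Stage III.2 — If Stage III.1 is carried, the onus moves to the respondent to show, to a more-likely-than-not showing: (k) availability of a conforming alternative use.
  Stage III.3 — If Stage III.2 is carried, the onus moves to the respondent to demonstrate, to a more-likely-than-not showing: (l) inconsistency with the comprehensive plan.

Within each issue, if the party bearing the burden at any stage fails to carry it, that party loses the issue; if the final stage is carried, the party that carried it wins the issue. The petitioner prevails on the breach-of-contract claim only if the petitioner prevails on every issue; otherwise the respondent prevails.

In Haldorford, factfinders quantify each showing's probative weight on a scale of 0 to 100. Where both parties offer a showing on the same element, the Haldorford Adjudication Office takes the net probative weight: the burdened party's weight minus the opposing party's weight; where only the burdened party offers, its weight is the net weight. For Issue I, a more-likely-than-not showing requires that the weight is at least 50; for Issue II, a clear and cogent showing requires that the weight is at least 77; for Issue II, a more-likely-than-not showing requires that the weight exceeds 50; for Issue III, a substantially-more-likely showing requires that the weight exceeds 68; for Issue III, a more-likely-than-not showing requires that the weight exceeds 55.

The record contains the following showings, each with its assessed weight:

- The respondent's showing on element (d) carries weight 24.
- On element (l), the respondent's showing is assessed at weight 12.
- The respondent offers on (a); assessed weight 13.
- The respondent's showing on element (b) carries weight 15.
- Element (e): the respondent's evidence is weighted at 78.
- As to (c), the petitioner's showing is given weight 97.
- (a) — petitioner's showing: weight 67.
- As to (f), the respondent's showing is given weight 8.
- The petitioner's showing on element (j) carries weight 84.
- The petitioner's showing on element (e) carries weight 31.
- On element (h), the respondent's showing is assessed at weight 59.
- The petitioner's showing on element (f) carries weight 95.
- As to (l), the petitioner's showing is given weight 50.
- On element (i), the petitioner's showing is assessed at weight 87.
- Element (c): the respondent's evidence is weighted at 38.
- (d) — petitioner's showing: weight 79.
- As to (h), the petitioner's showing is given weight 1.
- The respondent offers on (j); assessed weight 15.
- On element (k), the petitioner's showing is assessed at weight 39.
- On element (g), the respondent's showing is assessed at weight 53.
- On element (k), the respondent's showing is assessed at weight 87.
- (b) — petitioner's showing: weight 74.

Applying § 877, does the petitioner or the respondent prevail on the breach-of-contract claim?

petitioner

— Issue I —
Stage I.1 — burden on petitioner; standard: a more-likely-than-not showing (weight is at least 50).
    (a): 67 − 13 = 54 ≥ 50 [met]
    (b): 74 − 15 = 59 ≥ 50 [met]
  Stage I.1 is satisfied; the petitioner continues to bear the burden.
Stage I.2 — burden on petitioner; standard: a more-likely-than-not showing (weight is at least 50).
    (c): 97 − 38 = 59 ≥ 50 [met]
    (d): 79 − 24 = 55 ≥ 50 [met]
  Stage I.2 carried; the burden shifts to the respondent.
Stage I.3 — burden on respondent; standard: a more-likely-than-not showing (weight is at least 50).
    (e): 78 − 31 = 47 < 50 [not met]
  Not every element is met, so the respondent fails to carry Stage I.3.
So the petitioner prevails on this issue.
— Issue II —
At Stage II.1 the petitioner must meet a clear and cogent showing (weight is at least 77): on (f) the weight is 95 less the opposing 8 gives net 87, which does reach 77, so (f) meets the standard.
  The petitioner carries Stage II.1; the respondent now bears the burden.
At Stage II.2 the respondent must meet a more-likely-than-not showing (weight exceeds 50): on (g) the weight is 53, which does exceed 50, so (g) meets the standard; on (h) the weight is 59 less the opposing 1 gives net 58, which does exceed 50, so (h) meets the standard.
  Stage II.2 is satisfied; the onus moves to the petitioner.
At Stage II.3 the petitioner must meet a clear and cogent showing (weight is at least 77): on (i) the weight is 87, ≥ 77, so (i) meets the standard.
  The petitioner carries the last stage.
With every stage satisfied, the petitioner prevails on this issue.
— Issue III —
Stage III.1 (petitioner, a substantially-more-likely showing, weight exceeds 68): (j) net 84−15=69 > 68 — meets.
  Stage III.1 is satisfied; the onus moves to the respondent.
Stage III.2 (respondent, a more-likely-than-not showing, weight exceeds 55): (k) net 87−39=48 ≤ 55 — fails.
  Not every element is met, so the respondent fails to carry Stage III.2.
So the petitioner prevails on this issue.
Per-issue: Issue I → petitioner; Issue II → petitioner; Issue III → petitioner. The petitioner must prevail on every issue; overall, the petitioner prevails.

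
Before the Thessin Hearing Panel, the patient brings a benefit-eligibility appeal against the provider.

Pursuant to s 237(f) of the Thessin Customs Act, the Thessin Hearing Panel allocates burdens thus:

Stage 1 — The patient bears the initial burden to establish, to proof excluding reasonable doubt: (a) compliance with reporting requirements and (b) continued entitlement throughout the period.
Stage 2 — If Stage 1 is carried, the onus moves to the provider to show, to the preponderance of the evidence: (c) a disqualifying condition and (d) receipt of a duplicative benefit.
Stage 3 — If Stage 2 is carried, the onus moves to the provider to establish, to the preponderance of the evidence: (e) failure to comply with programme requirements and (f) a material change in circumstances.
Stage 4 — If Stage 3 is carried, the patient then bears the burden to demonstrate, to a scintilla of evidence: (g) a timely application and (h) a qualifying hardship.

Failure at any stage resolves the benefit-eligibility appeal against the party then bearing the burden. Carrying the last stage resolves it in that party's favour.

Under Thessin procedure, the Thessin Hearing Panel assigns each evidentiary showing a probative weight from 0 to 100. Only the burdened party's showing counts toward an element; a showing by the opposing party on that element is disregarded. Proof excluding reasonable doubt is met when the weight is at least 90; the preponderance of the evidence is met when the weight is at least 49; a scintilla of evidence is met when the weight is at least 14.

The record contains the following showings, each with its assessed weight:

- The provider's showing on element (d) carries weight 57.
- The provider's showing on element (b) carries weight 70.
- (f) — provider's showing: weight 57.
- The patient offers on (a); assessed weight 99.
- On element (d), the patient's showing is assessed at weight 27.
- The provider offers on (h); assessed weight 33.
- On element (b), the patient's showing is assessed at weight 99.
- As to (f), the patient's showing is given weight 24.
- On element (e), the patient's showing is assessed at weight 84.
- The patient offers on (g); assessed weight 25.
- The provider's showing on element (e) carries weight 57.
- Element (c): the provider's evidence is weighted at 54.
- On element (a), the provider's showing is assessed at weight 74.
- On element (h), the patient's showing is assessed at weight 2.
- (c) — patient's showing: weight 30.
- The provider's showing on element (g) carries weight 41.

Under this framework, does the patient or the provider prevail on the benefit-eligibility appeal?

provider

Stage 1 (patient, proof excluding reasonable doubt, weight is at least 90): (a) 99 (provider's 74 disregarded) ≥ 90 — meets; (b) 99 (provider's 70 disregarded) ≥ 90 — meets.
  Stage 1 carried; the burden shifts to the provider.
Stage 2 (provider, the preponderance of the evidence, weight is at least 49): (c) 54 (patient's 30 disregarded) ≥ 49 — meets; (d) 57 (patient's 27 disregarded) ≥ 49 — meets.
  All elements met. The provider retains the burden for Stage 3.
Stage 3 (provider, the preponderance of the evidence, weight is at least 49): (e) 57 (patient's 84 disregarded) ≥ 49 — meets; (f) 57 (patient's 24 disregarded) ≥ 49 — meets.
  All elements met. The burden passes to the patient.
Stage 4 (patient, a scintilla of evidence, weight is at least 14): (g) 25 (provider's 41 disregarded) ≥ 14 — meets; (h) 2 (provider's 33 disregarded) < 14 — fails.
  Not every element is met, so the patient fails to carry Stage 4.
So the provider prevails.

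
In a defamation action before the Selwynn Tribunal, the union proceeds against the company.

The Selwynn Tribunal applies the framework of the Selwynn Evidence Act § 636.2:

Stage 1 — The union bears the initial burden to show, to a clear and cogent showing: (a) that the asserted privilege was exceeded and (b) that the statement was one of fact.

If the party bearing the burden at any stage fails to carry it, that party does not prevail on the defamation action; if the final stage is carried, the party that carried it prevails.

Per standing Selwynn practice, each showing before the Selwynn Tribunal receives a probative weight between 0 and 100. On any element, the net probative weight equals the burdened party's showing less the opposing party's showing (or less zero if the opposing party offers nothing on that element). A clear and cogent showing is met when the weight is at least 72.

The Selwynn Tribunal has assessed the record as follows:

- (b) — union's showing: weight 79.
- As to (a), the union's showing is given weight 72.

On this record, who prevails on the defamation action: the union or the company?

Stage 1 (union, a clear and cogent showing, weight is at least 72): (a) 72 ≥ 72 — meets; (b) 79 ≥ 72 — meets.
  The union carries the last stage.
Every stage carried; the union prevails.

union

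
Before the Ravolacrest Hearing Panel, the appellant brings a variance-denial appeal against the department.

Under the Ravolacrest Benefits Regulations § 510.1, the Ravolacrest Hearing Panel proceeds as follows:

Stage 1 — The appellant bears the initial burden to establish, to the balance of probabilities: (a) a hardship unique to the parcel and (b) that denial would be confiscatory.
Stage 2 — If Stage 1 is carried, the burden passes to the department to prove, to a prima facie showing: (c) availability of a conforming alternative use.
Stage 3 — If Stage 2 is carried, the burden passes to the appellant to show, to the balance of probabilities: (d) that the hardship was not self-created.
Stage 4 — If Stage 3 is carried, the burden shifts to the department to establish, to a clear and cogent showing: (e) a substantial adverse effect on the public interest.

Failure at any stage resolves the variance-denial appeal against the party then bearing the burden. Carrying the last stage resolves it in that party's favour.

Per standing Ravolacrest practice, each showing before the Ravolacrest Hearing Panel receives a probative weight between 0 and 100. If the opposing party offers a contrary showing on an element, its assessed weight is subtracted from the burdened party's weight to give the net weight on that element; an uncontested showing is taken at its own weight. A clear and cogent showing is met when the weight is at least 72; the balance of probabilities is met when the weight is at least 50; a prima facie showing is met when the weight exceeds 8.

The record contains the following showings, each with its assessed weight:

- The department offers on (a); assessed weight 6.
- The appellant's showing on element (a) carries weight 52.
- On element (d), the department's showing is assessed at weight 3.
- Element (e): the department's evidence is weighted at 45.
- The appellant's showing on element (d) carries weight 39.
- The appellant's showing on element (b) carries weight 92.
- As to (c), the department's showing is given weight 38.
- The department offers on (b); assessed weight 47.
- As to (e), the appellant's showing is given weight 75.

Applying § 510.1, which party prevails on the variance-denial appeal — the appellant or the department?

department

Stage 1 (appellant, the balance of probabilities, weight is at least 50): (a) net 52−6=46 < 50 — fails; (b) net 92−47=45 < 50 — fails.
  The appellant does not carry Stage 1.
The analysis ends at Stage 1; the department prevails.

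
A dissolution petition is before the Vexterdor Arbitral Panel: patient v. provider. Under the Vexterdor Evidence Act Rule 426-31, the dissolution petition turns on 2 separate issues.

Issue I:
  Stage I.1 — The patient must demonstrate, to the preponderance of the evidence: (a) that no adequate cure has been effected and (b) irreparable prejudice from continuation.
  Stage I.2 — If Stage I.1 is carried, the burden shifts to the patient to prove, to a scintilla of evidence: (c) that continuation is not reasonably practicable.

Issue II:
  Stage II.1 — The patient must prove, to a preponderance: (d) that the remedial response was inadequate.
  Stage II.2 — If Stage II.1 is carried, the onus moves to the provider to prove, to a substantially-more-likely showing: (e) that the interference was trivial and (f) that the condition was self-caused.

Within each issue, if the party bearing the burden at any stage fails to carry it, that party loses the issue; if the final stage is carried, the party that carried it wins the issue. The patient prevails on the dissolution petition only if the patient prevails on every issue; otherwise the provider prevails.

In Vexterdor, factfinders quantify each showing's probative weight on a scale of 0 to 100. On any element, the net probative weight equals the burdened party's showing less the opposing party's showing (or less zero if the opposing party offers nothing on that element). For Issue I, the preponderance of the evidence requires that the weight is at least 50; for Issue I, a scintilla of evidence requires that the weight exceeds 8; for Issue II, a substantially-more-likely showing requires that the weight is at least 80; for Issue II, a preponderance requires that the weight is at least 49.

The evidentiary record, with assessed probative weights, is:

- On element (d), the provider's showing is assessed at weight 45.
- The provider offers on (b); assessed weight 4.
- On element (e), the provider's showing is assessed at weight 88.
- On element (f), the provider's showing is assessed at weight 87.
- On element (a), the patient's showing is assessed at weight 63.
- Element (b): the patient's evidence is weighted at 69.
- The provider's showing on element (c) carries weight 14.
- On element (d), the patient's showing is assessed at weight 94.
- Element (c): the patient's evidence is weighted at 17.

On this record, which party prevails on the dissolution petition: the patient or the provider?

— Issue I —
Stage I.1 — burden on patient; standard: the preponderance of the evidence (weight is at least 50).
    (a): 63 ≥ 50 [met]
    (b): 69 − 4 = 65 ≥ 50 [met]
  Stage I.1 is satisfied; the patient continues to bear the burden.
Stage I.2 — burden on patient; standard: a scintilla of evidence (weight exceeds 8).
    (c): 17 − 14 = 3 ≤ 8 [not met]
  The patient does not carry Stage I.2.
So the provider prevails on this issue.
— Issue II —
At Stage II.1 the patient must meet a preponderance (weight is at least 49): on (d) the weight is 94 less the opposing 45 gives net 49, which does reach 49, so (d) meets the standard.
  Stage II.1 carried; the burden shifts to the provider.
At Stage II.2 the provider must meet a substantially-more-likely showing (weight is at least 80): on (e) the weight is 88, ≥ 80, so (e) meets the standard; on (f) the weight is 87, ≥ 80, so (f) meets the standard.
  All elements met at the final stage.
All stages carried — the provider prevails on this issue.
Per-issue: Issue I → provider; Issue II → provider. The patient must prevail on every issue; overall, the provider prevails.

provider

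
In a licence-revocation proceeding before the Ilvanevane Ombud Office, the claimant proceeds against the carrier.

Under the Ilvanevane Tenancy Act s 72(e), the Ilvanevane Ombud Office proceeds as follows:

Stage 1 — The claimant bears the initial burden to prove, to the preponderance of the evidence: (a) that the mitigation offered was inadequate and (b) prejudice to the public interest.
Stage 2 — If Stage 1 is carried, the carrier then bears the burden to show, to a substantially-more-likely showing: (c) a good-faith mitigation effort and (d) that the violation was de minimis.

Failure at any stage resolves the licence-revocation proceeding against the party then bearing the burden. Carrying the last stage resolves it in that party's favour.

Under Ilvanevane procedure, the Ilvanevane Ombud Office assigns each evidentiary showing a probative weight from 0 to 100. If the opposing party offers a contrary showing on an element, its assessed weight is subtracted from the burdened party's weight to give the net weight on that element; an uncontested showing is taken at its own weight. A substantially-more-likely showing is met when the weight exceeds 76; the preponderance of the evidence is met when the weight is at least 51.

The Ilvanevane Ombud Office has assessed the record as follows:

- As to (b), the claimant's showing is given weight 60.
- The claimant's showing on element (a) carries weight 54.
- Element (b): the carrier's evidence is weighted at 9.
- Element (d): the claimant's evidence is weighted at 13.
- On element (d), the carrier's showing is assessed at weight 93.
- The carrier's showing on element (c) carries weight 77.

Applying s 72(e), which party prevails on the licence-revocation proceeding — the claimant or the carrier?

Stage 1 (claimant, the preponderance of the evidence, weight is at least 51): (a) 54 ≥ 51 — meets; (b) net 60−9=51 ≥ 51 — meets.
  The claimant carries Stage 1; the carrier now bears the burden.
Stage 2 (carrier, a substantially-more-likely showing, weight exceeds 76): (c) 77 > 76 — meets; (d) net 93−13=80 > 76 — meets.
  The carrier carries the last stage.
Every stage carried; the carrier prevails.

carrier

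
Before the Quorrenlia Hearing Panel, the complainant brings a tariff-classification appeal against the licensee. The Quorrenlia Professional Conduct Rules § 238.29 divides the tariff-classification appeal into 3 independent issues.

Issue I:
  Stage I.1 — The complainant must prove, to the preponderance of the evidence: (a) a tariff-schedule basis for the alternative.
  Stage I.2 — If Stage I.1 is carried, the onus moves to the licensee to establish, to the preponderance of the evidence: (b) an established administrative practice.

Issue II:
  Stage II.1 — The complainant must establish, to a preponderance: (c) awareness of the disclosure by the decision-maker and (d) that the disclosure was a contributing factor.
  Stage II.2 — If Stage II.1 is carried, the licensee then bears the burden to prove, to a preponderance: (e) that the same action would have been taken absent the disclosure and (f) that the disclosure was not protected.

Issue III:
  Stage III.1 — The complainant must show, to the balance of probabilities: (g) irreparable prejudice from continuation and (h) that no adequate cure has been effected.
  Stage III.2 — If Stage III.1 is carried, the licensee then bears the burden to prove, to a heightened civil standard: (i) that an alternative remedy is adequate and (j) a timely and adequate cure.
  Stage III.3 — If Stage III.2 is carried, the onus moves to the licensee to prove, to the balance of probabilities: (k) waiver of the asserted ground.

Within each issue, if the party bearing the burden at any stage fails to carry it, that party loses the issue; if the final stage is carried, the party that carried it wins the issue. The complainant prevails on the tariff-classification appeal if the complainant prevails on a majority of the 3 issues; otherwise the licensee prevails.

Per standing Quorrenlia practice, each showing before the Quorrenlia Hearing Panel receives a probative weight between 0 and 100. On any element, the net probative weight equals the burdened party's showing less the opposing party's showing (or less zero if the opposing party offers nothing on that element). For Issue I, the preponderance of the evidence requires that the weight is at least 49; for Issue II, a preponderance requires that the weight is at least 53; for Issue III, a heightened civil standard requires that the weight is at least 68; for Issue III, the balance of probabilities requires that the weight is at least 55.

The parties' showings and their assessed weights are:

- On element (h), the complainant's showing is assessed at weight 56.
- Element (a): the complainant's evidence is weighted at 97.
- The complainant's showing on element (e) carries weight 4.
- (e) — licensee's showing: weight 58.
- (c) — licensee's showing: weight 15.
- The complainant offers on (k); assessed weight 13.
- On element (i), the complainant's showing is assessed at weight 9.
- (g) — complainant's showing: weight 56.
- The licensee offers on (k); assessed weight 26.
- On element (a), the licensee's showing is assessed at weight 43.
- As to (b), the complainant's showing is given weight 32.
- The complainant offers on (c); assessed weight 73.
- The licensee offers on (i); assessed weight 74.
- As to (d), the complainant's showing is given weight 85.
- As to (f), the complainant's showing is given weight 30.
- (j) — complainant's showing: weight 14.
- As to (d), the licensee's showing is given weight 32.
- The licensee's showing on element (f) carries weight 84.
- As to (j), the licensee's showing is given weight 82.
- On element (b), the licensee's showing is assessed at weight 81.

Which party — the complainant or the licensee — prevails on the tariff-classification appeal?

— Issue I —
At Stage I.1 the complainant must meet the preponderance of the evidence (weight is at least 49): on (a) the weight is 97 less the opposing 43 gives net 54, which does reach 49, so (a) meets the standard.
  Stage I.1 carried; the burden shifts to the licensee.
At Stage I.2 the licensee must meet the preponderance of the evidence (weight is at least 49): on (b) the weight is 81 less the opposing 32 gives net 49, ≥ 49, so (b) meets the standard.
  Stage I.2 carried; the final stage is satisfied.
With every stage satisfied, the licensee prevails on this issue.
— Issue II —
Stage II.1 (complainant, a preponderance, weight is at least 53): (c) net 73−15=58 ≥ 53 — meets; (d) net 85−32=53 ≥ 53 — meets.
  The complainant carries Stage II.1; the licensee now bears the burden.
Stage II.2 (licensee, a preponderance, weight is at least 53): (e) net 58−4=54 ≥ 53 — meets; (f) net 84−30=54 ≥ 53 — meets.
  The licensee carries the last stage.
Every stage carried; the licensee prevails on this issue.
— Issue III —
Stage III.1 — burden on complainant; standard: the balance of probabilities (weight is at least 55).
    (g): 56 ≥ 55 [met]
    (h): 56 ≥ 55 [met]
  Stage III.1 is satisfied; the onus moves to the licensee.
Stage III.2 — burden on licensee; standard: a heightened civil standard (weight is at least 68).
    (i): 74 − 9 = 65 < 68 [not met]
    (j): 82 − 14 = 68 ≥ 68 [met]
  The licensee does not carry Stage III.2.
The analysis ends at Stage III.2; the complainant prevails on this issue.
Per-issue: Issue I → licensee; Issue II → licensee; Issue III → complainant. The complainant must prevail on a majority of issues; overall, the licensee prevails.

licensee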